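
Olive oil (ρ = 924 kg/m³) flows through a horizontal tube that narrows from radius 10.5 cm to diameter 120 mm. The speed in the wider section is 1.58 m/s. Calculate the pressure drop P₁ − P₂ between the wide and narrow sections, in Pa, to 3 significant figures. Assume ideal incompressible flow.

The volume flow rate is constant, so v₂ = (A₁/A₂)v₁ = (346/113)·1.58 = 4.84 m/s.
The pipe is horizontal, so Bernoulli reduces to P₁ + ½ρv₁² = P₂ + ½ρv₂².
P₁ − P₂ = ½·924·(4.84² − 1.58²) = ½·924·20.9 = 9660 Pa.

9660 Pa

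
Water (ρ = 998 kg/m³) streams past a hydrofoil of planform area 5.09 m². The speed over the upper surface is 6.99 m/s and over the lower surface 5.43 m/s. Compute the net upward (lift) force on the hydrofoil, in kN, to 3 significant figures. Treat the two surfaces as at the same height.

49.2 kN

With equal heights on the two surfaces, Bernoulli gives P_lower − P_upper = ½ρ(v_upper² − v_lower²).
ΔP = ½·998·(6.99² − 5.43²) = 9670 Pa.
Lift = ΔP · A = 9670 × 5.09 = 49200 N.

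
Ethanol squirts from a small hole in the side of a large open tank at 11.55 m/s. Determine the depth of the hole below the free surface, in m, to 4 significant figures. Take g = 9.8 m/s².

Torricelli: v = √(2gh), so h = v²/(2g).
h = 11.55²/(2·9.8) = 133.4/19.60 = 6.806 m.

h ≈ 6.806 m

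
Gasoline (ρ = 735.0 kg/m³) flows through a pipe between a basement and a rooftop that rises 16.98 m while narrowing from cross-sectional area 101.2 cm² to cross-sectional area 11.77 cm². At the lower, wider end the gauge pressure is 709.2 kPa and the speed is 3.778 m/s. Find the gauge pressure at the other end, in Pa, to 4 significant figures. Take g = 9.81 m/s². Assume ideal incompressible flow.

P₂ = 204200 Pa

Continuity gives A₁v₁ = A₂v₂, so v₂ = (101.2 cm²)/(11.77 cm²) × 3.778 m/s = 32.48 m/s.
Applying Bernoulli between the two ends and solving for P₂: P₂ = P₁ + ½ρ(v₁² − v₂²) − ρgΔh.
P₂ = 709200 + ½·735.0·(3.778² − 32.48²) − 735.0·9.81·(+16.98) = 709200 + (-382500) − (122400) = 204200 Pa.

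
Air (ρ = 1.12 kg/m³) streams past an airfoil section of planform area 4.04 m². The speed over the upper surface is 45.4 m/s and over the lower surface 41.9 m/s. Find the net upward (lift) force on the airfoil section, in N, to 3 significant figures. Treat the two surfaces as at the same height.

With equal heights on the two surfaces, Bernoulli gives P_lower − P_upper = ½ρ(v_upper² − v_lower²).
ΔP = ½·1.12·(45.4² − 41.9²) = 171 Pa.
Lift = ΔP · A = 171 × 4.04 = 691 N.

F ≈ 691 N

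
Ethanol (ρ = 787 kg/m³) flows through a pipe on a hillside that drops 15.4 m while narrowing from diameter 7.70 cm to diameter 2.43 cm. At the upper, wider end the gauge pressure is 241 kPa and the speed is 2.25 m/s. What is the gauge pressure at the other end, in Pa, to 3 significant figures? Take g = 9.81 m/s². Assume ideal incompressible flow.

P₂ ≈ 161000 Pa

Mass conservation (A₁v₁ = A₂v₂) gives v₂ = 2.25 × 46.6/4.64 = 22.6 m/s.
Bernoulli: P₁ + ½ρv₁² + ρg h₁ = P₂ + ½ρv₂² + ρg h₂, so P₂ = P₁ + ½ρ(v₁² − v₂²) − ρg(h₂ − h₁).
P₂ = 241000 + ½·787·(2.25² − 22.6²) − 787·9.81·(−15.4) = 241000 + (-199000) − (-119000) = 161000 Pa.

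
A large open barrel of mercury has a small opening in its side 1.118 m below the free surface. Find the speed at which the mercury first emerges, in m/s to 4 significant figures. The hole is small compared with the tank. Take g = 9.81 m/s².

4.683 m/s

Bernoulli from surface to hole (P equal, v_surface ≈ 0): v = √(2gh) = √(2×9.81×1.118) = 4.683 m/s.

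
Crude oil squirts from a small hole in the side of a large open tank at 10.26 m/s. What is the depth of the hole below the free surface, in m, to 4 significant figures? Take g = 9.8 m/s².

5.371 m

For a small hole in a large open tank, ½v² = gh, giving h = v²/(2g).
h = 10.26²/(2·9.8) = 105.3/19.60 = 5.371 m.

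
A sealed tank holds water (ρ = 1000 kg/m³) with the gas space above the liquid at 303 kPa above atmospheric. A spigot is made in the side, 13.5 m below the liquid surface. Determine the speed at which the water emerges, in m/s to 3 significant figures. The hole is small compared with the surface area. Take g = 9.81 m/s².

29.5 m/s

Take point 1 at the surface (v₁ ≈ 0) and point 2 at the hole (at atmospheric pressure). Bernoulli: P₁ + ρg h = P_atm + ½ρv₂².
With P₁ − P_atm = 303000 Pa, v₂ = √(2gh + 2ΔP/ρ) = √(2·9.81·13.5 + 2·303000/1000) = 29.5 m/s.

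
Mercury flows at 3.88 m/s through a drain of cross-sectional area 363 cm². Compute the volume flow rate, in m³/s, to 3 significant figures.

0.141 m³/s

Q = A·v = 0.0363 m² × 3.88 m/s = 0.141 m³/s.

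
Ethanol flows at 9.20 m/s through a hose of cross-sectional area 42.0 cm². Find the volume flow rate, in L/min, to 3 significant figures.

Q ≈ 2320 L/min

Q = A·v = 0.00420 m² × 9.20 m/s = 0.0386 m³/s.
Converting: 0.0386 m³/s × 60000 = 2320 L/min.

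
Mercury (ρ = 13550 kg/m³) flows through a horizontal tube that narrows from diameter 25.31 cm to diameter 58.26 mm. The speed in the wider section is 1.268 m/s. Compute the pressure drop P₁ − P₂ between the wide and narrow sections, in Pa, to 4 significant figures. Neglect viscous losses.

The volume flow rate is constant, so v₂ = (A₁/A₂)v₁ = (503.1/26.66)·1.268 = 23.93 m/s.
Bernoulli (h₁ = h₂): P₁ − P₂ = ½ρ(v₂² − v₁²).
P₁ − P₂ = ½·13550·(23.93² − 1.268²) = ½·13550·571.1 = 3869000 Pa.

ΔP = 3869000 Pa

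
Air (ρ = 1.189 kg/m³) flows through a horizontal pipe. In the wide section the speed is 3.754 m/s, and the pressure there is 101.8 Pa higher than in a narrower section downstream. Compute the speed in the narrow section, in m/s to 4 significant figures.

13.61 m/s

Along the level pipe P + ½ρv² is conserved, hence v₂² = v₁² + 2(P₁ − P₂)/ρ.
v₂ = √(3.754² + 2·101.8/1.189) = √(14.09 + 171.2) = 13.61 m/s.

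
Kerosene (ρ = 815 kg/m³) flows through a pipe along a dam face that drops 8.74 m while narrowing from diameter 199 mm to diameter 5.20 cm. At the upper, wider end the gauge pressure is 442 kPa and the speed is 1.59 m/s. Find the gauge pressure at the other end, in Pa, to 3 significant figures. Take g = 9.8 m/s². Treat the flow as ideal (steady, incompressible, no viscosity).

292000 Pa

By continuity, v₂ = v₁·A₁/A₂ = 1.59·(311/21.2) = 23.3 m/s.
Bernoulli: P₁ + ½ρv₁² + ρg h₁ = P₂ + ½ρv₂² + ρg h₂, so P₂ = P₁ + ½ρ(v₁² − v₂²) − ρg(h₂ − h₁).
P₂ = 442000 + ½·815·(1.59² − 23.3²) − 815·9.8·(−8.74) = 442000 + (-220000) − (-69800) = 292000 Pa.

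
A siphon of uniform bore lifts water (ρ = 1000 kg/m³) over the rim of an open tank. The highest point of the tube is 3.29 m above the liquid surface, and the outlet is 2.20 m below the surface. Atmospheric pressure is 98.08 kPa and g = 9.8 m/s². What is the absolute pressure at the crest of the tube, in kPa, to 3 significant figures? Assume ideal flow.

From the surface to the outlet (both open to atmosphere, surface at rest): v = √(2g·h_out) = √(2·9.8·2.20) = 6.57 m/s.
With constant cross-section the crest speed equals v; applying Bernoulli from the surface up to the crest, P_top = P_atm − ½ρv² − ρg·h_top.
P_top = 98080 − ½·1000·6.57² − 1000·9.8·3.29 = 44300 Pa.

P_top ≈ 44.3 kPa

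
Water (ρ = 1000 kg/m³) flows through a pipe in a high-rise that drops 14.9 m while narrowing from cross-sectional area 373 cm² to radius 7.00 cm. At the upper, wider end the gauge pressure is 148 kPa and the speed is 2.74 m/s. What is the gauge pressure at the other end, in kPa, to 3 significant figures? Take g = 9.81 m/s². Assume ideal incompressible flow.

By continuity, v₂ = v₁·A₁/A₂ = 2.74·(373/154) = 6.64 m/s.
Applying Bernoulli between the two ends and solving for P₂: P₂ = P₁ + ½ρ(v₁² − v₂²) − ρgΔh.
P₂ = 148000 + ½·1000·(2.74² − 6.64²) − 1000·9.81·(−14.9) = 148000 + (-18300) − (-146000) = 276000 Pa.

276 kPa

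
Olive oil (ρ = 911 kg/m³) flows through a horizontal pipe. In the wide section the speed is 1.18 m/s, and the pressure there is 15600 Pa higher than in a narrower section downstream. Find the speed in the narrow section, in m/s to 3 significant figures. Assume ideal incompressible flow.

Horizontal Bernoulli: P₁ + ½ρv₁² = P₂ + ½ρv₂², so v₂² = v₁² + 2(P₁ − P₂)/ρ.
v₂ = √(1.18² + 2·15600/911) = √(1.39 + 34.2) = 5.97 m/s.

v₂ = 5.97 m/s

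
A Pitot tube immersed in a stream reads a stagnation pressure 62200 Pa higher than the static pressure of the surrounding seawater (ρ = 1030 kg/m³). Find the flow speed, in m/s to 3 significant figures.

v ≈ 11.0 m/s

Bernoulli between the free stream and the stagnation point: ½ρv² = P_stag − P_static.
v = √(2ΔP/ρ) = √(2·62200/1030) = 11.0 m/s.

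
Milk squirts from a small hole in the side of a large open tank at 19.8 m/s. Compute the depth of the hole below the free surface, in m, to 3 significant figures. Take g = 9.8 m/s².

h ≈ 20.0 m

For a small hole in a large open tank, ½v² = gh, giving h = v²/(2g).
h = 19.8²/(2·9.8) = 392/19.60 = 20.0 m.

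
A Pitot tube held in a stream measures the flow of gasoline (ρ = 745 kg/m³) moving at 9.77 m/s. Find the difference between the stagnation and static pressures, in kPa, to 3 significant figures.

Bernoulli between the free stream and the stagnation point: ½ρv² = P_stag − P_static.
ΔP = ½·745·9.77² = 35600 Pa.

ΔP ≈ 35.6 kPa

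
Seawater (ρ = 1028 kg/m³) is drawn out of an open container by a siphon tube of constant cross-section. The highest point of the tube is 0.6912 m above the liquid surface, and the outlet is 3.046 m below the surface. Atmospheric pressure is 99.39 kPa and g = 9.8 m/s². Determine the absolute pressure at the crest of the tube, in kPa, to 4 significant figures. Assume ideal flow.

The outlet speed comes from Torricelli: v = √(2g·3.046) = 7.727 m/s.
The bore is uniform, so the speed at the crest is the same v. Bernoulli surface→crest: P_atm = P_top + ½ρv² + ρg·h_top.
P_top = 99390 − ½·1028·7.727² − 1028·9.8·0.6912 = 61740 Pa.

P_top ≈ 61.74 kPa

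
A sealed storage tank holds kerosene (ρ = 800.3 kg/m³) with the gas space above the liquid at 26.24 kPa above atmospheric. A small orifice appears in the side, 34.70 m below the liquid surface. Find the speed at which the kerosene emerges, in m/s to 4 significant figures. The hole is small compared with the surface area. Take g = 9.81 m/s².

v = 27.32 m/s

Take point 1 at the surface (v₁ ≈ 0) and point 2 at the hole (at atmospheric pressure). Bernoulli: P₁ + ρg h = P_atm + ½ρv₂².
With P₁ − P_atm = 26240 Pa, v₂ = √(2gh + 2ΔP/ρ) = √(2·9.81·34.70 + 2·26240/800.3) = 27.32 m/s.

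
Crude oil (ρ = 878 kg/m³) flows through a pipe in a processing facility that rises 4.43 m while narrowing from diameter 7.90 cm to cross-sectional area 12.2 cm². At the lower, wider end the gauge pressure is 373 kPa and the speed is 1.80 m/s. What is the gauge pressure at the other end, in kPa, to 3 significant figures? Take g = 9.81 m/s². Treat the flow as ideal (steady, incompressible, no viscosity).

Mass conservation (A₁v₁ = A₂v₂) gives v₂ = 1.80 × 49.0/12.2 = 7.23 m/s.
Energy conservation along the streamline gives P₂ = P₁ − ½ρ(v₂² − v₁²) − ρg(h₂ − h₁).
P₂ = 373000 + ½·878·(1.80² − 7.23²) − 878·9.81·(+4.43) = 373000 + (-21500) − (38200) = 313000 Pa.

P₂ = 313 kPa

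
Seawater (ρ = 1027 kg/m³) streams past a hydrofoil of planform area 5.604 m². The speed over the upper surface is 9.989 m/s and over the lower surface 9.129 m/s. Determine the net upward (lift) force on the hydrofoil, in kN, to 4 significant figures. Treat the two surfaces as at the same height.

With equal heights on the two surfaces, Bernoulli gives P_lower − P_upper = ½ρ(v_upper² − v_lower²).
ΔP = ½·1027·(9.989² − 9.129²) = 8443 Pa.
Lift = ΔP · A = 8443 × 5.604 = 47310 N.

F = 47.31 kN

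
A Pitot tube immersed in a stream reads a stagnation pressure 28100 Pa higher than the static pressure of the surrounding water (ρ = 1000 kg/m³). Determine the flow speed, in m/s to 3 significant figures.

At the stagnation point the flow is brought to rest, so Bernoulli gives P_stag − P_static = ½ρv².
v = √(2ΔP/ρ) = √(2·28100/1000) = 7.50 m/s.

7.50 m/s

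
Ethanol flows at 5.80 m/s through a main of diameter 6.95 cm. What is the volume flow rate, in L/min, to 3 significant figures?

Q = 1320 L/min

Q = A·v = 0.00379 m² × 5.80 m/s = 0.0220 m³/s.
Converting: 0.0220 m³/s × 60000 = 1320 L/min.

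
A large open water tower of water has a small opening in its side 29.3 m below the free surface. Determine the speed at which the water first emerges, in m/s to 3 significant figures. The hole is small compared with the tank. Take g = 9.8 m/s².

v ≈ 24.0 m/s

The surface is effectively still and both ends are open, so ½v² = gh and v = √(2·9.8·29.3) = 24.0 m/s.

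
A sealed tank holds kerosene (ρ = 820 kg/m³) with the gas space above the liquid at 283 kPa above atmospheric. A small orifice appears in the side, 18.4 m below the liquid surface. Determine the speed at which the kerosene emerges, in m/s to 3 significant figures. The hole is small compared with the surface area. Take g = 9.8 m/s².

Take point 1 at the surface (v₁ ≈ 0) and point 2 at the hole (at atmospheric pressure). Bernoulli: P₁ + ρg h = P_atm + ½ρv₂².
With P₁ − P_atm = 283000 Pa, v₂ = √(2gh + 2ΔP/ρ) = √(2·9.8·18.4 + 2·283000/820) = 32.4 m/s.

32.4 m/s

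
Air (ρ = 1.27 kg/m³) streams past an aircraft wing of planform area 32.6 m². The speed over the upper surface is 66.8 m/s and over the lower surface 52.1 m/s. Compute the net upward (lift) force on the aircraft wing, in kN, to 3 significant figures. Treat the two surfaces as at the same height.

With equal heights on the two surfaces, Bernoulli gives P_lower − P_upper = ½ρ(v_upper² − v_lower²).
ΔP = ½·1.27·(66.8² − 52.1²) = 1110 Pa.
Lift = ΔP · A = 1110 × 32.6 = 36200 N.

F = 36.2 kN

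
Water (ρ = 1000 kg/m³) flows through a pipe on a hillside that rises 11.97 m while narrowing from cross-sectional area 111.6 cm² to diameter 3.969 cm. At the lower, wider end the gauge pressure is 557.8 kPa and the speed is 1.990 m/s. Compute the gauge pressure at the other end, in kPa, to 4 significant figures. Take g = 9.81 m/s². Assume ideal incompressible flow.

P₂ ≈ 281.3 kPa

By continuity, v₂ = v₁·A₁/A₂ = 1.990·(111.6/12.37) = 17.95 m/s.
Bernoulli: P₁ + ½ρv₁² + ρg h₁ = P₂ + ½ρv₂² + ρg h₂, so P₂ = P₁ + ½ρ(v₁² − v₂²) − ρg(h₂ − h₁).
P₂ = 557800 + ½·1000·(1.990² − 17.95²) − 1000·9.81·(+11.97) = 557800 + (-159100) − (117400) = 281300 Pa.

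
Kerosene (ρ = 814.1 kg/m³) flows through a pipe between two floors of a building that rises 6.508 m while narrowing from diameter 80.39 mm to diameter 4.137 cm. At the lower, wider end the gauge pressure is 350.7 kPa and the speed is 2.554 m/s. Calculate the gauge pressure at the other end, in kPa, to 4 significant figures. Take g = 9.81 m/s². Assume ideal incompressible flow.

Mass conservation (A₁v₁ = A₂v₂) gives v₂ = 2.554 × 50.76/13.44 = 9.644 m/s.
Bernoulli: P₁ + ½ρv₁² + ρg h₁ = P₂ + ½ρv₂² + ρg h₂, so P₂ = P₁ + ½ρ(v₁² − v₂²) − ρg(h₂ − h₁).
P₂ = 350700 + ½·814.1·(2.554² − 9.644²) − 814.1·9.81·(+6.508) = 350700 + (-35200) − (51970) = 263500 Pa.

P₂ ≈ 263.5 kPa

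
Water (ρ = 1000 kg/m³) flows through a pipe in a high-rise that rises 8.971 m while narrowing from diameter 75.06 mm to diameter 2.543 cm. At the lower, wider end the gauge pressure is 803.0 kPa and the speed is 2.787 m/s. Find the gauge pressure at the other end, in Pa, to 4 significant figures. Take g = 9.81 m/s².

424100 Pa

Continuity gives A₁v₁ = A₂v₂, so v₂ = (44.25 cm²)/(5.079 cm²) × 2.787 m/s = 24.28 m/s.
Applying Bernoulli between the two ends and solving for P₂: P₂ = P₁ + ½ρ(v₁² − v₂²) − ρgΔh.
P₂ = 803000 + ½·1000·(2.787² − 24.28²) − 1000·9.81·(+8.971) = 803000 + (-290900) − (88010) = 424100 Pa.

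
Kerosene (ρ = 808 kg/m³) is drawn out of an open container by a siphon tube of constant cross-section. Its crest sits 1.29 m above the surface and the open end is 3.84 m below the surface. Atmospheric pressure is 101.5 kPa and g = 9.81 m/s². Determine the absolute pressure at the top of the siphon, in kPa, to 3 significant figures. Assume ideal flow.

Bernoulli surface→outlet gives ½v² = g·h_out, so v = √(2·9.81·3.84) = 8.68 m/s.
The bore is uniform, so the speed at the crest is the same v. Bernoulli surface→crest: P_atm = P_top + ½ρv² + ρg·h_top.
P_top = 101500 − ½·808·8.68² − 808·9.81·1.29 = 60800 Pa.

P_top ≈ 60.8 kPa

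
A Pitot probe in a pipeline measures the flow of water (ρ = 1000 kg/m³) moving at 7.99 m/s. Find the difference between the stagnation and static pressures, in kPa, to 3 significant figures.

ΔP ≈ 31.9 kPa

At the stagnation point the flow is brought to rest, so Bernoulli gives P_stag − P_static = ½ρv².
ΔP = ½·1000·7.99² = 31900 Pa.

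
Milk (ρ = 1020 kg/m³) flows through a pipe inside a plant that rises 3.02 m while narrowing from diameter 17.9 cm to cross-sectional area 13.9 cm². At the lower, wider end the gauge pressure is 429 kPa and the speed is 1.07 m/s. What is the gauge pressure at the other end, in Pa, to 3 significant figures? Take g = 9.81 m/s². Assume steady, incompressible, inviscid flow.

P₂ = 208000 Pa

Mass conservation (A₁v₁ = A₂v₂) gives v₂ = 1.07 × 252/13.9 = 19.4 m/s.
Energy conservation along the streamline gives P₂ = P₁ − ½ρ(v₂² − v₁²) − ρg(h₂ − h₁).
P₂ = 429000 + ½·1020·(1.07² − 19.4²) − 1020·9.81·(+3.02) = 429000 + (-191000) − (30200) = 208000 Pa.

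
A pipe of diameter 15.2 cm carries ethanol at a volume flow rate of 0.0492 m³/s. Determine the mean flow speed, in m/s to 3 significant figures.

v ≈ 2.71 m/s

Q = 0.0492 m³/s = 0.0492 m³/s.
v = Q/A = 0.0492 / 0.0181 = 2.71 m/s.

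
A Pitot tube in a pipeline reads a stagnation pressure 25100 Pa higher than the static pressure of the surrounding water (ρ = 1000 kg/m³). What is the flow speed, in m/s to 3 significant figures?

v ≈ 7.09 m/s

At the stagnation point the flow is brought to rest, so Bernoulli gives P_stag − P_static = ½ρv².
v = √(2ΔP/ρ) = √(2·25100/1000) = 7.09 m/s.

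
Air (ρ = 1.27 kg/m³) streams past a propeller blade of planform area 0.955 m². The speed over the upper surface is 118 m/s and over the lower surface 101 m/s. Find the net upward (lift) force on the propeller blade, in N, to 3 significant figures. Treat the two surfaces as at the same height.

With equal heights on the two surfaces, Bernoulli gives P_lower − P_upper = ½ρ(v_upper² − v_lower²).
ΔP = ½·1.27·(118² − 101²) = 2360 Pa.
Lift = ΔP · A = 2360 × 0.955 = 2260 N.

F ≈ 2260 N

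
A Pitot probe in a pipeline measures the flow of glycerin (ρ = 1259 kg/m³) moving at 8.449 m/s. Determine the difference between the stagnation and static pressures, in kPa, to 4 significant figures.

44.94 kPa

Bernoulli between the free stream and the stagnation point: ½ρv² = P_stag − P_static.
ΔP = ½·1259·8.449² = 44940 Pa.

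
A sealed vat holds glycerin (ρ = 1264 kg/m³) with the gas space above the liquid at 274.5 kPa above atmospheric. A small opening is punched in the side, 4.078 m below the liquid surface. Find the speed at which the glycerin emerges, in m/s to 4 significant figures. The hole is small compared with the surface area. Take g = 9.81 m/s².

22.68 m/s

Take point 1 at the surface (v₁ ≈ 0) and point 2 at the hole (at atmospheric pressure). Bernoulli: P₁ + ρg h = P_atm + ½ρv₂².
With P₁ − P_atm = 274500 Pa, v₂ = √(2gh + 2ΔP/ρ) = √(2·9.81·4.078 + 2·274500/1264) = 22.68 m/s.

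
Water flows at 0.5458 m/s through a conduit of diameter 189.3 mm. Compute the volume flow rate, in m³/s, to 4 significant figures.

Q ≈ 0.01536 m³/s

Q = A·v = 0.02814 m² × 0.5458 m/s = 0.01536 m³/s.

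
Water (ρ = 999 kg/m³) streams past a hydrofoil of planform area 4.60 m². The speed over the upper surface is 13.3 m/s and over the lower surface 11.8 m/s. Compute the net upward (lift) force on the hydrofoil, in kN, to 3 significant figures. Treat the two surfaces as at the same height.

F = 86.5 kN

From P + ½ρv² = const at equal height, P_low − P_up = ½ρ(v_up² − v_low²).
ΔP = ½·999·(13.3² − 11.8²) = 18800 Pa.
Lift = ΔP · A = 18800 × 4.60 = 86500 N.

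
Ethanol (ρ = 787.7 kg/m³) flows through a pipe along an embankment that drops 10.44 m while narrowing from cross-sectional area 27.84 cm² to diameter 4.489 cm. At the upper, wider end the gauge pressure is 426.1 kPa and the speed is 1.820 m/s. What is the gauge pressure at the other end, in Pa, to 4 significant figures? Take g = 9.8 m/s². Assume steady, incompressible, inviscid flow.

P₂ ≈ 504000 Pa

By continuity, v₂ = v₁·A₁/A₂ = 1.820·(27.84/15.83) = 3.201 m/s.
Energy conservation along the streamline gives P₂ = P₁ − ½ρ(v₂² − v₁²) − ρg(h₂ − h₁).
P₂ = 426100 + ½·787.7·(1.820² − 3.201²) − 787.7·9.8·(−10.44) = 426100 + (-2732) − (-80590) = 504000 Pa.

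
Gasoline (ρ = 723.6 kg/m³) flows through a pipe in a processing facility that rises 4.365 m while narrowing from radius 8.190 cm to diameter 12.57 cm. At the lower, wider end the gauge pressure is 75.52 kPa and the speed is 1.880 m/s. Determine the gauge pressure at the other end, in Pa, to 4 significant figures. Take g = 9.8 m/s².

The volume flow rate is constant, so v₂ = (A₁/A₂)v₁ = (210.7/124.1)·1.880 = 3.192 m/s.
Applying Bernoulli between the two ends and solving for P₂: P₂ = P₁ + ½ρ(v₁² − v₂²) − ρgΔh.
P₂ = 75520 + ½·723.6·(1.880² − 3.192²) − 723.6·9.8·(+4.365) = 75520 + (-2408) − (30950) = 42160 Pa.

42160 Pa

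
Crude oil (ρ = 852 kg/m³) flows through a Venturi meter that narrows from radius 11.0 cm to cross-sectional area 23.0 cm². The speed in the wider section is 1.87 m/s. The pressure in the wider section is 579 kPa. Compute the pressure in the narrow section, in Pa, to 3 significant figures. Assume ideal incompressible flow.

Mass conservation (A₁v₁ = A₂v₂) gives v₂ = 1.87 × 380/23.0 = 30.9 m/s.
The pipe is horizontal, so Bernoulli reduces to P₁ + ½ρv₁² = P₂ + ½ρv₂².
P₂ = P₁ − ½ρ(v₂² − v₁²) = 579000 − ½·852·(30.9² − 1.87²) = 579000 − 405000 = 174000 Pa.

P₂ ≈ 174000 Pa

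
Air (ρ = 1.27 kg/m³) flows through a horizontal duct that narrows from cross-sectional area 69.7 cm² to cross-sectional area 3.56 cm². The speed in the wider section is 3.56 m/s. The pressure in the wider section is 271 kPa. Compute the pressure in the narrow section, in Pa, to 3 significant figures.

The volume flow rate is constant, so v₂ = (A₁/A₂)v₁ = (69.7/3.56)·3.56 = 69.7 m/s.
Bernoulli (h₁ = h₂): P₁ − P₂ = ½ρ(v₂² − v₁²).
P₂ = P₁ − ½ρ(v₂² − v₁²) = 271000 − ½·1.27·(69.7² − 3.56²) = 271000 − 3080 = 268000 Pa.

268000 Pa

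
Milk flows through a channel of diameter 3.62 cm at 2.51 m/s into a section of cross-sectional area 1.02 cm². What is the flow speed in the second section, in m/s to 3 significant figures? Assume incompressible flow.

v₂ ≈ 25.3 m/s

The volume flow rate is constant, so v₂ = (A₁/A₂)v₁ = (10.3/1.02)·2.51 = 25.3 m/s.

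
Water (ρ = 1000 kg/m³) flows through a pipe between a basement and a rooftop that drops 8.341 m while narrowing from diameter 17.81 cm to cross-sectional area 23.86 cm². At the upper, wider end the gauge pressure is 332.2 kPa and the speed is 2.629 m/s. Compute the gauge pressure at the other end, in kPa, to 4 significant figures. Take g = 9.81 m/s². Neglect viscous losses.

Mass conservation (A₁v₁ = A₂v₂) gives v₂ = 2.629 × 249.1/23.86 = 27.45 m/s.
Bernoulli: P₁ + ½ρv₁² + ρg h₁ = P₂ + ½ρv₂² + ρg h₂, so P₂ = P₁ + ½ρ(v₁² − v₂²) − ρg(h₂ − h₁).
P₂ = 332200 + ½·1000·(2.629² − 27.45²) − 1000·9.81·(−8.341) = 332200 + (-373300) − (-81830) = 40740 Pa.

P₂ = 40.74 kPa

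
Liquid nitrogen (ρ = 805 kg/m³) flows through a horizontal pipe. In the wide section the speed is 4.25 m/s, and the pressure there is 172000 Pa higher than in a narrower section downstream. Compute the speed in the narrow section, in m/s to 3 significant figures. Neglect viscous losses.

Along the level pipe P + ½ρv² is conserved, hence v₂² = v₁² + 2(P₁ − P₂)/ρ.
v₂ = √(4.25² + 2·172000/805) = √(18.1 + 427) = 21.1 m/s.

v₂ = 21.1 m/s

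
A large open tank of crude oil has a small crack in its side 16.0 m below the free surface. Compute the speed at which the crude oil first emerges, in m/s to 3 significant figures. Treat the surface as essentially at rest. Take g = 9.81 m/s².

17.7 m/s

The surface is effectively still and both ends are open, so ½v² = gh and v = √(2·9.81·16.0) = 17.7 m/s.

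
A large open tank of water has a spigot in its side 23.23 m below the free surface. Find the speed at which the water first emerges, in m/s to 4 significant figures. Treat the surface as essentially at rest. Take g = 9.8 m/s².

With the surface at rest and both surface and jet at atmospheric pressure, Bernoulli gives ρg h = ½ρv², so v = √(2gh) = √(2·9.8·23.23) = 21.34 m/s.

v = 21.34 m/s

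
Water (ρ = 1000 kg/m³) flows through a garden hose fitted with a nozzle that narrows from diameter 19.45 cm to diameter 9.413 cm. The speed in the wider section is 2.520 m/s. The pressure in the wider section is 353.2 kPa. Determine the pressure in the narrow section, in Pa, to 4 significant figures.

298500 Pa

The volume flow rate is constant, so v₂ = (A₁/A₂)v₁ = (297.1/69.59)·2.520 = 10.76 m/s.
The pipe is horizontal, so Bernoulli reduces to P₁ + ½ρv₁² = P₂ + ½ρv₂².
P₂ = P₁ − ½ρ(v₂² − v₁²) = 353200 − ½·1000·(10.76² − 2.520²) = 353200 − 54710 = 298500 Pa.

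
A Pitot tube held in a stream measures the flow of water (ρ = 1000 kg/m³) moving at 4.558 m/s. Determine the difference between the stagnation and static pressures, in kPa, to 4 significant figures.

ΔP ≈ 10.39 kPa

At the stagnation point the flow is brought to rest, so Bernoulli gives P_stag − P_static = ½ρv².
ΔP = ½·1000·4.558² = 10390 Pa.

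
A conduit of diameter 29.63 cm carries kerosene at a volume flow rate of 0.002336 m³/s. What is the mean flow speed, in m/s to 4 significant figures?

v ≈ 0.03388 m/s

Q = 0.002336 m³/s = 0.002336 m³/s.
v = Q/A = 0.002336 / 0.06895 = 0.03388 m/s.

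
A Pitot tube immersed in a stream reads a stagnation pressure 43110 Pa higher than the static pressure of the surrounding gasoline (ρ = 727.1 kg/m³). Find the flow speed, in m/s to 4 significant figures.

Bernoulli between the free stream and the stagnation point: ½ρv² = P_stag − P_static.
v = √(2ΔP/ρ) = √(2·43110/727.1) = 10.89 m/s.

v ≈ 10.89 m/s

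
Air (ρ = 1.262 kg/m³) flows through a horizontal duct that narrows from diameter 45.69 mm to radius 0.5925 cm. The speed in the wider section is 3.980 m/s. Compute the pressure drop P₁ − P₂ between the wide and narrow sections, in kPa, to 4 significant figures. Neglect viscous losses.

The volume flow rate is constant, so v₂ = (A₁/A₂)v₁ = (16.40/1.103)·3.980 = 59.17 m/s.
Along the horizontal streamline, P + ½ρv² is constant.
P₁ − P₂ = ½·1.262·(59.17² − 3.980²) = ½·1.262·3485 = 2199 Pa.

ΔP ≈ 2.199 kPa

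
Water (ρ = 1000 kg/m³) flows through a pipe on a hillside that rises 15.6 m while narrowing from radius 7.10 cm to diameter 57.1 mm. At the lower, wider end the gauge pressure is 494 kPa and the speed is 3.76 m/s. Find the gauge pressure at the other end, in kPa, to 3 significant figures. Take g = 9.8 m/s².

P₂ ≈ 77.8 kPa

Continuity gives A₁v₁ = A₂v₂, so v₂ = (158 cm²)/(25.6 cm²) × 3.76 m/s = 23.3 m/s.
Applying Bernoulli between the two ends and solving for P₂: P₂ = P₁ + ½ρ(v₁² − v₂²) − ρgΔh.
P₂ = 494000 + ½·1000·(3.76² − 23.3²) − 1000·9.8·(+15.6) = 494000 + (-263000) − (153000) = 77800 Pa.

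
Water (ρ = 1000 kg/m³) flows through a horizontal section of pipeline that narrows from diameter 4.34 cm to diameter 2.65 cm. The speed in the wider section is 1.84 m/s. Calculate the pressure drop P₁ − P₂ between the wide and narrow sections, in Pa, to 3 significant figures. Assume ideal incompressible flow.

ΔP = 10500 Pa

Mass conservation (A₁v₁ = A₂v₂) gives v₂ = 1.84 × 14.8/5.52 = 4.94 m/s.
The pipe is horizontal, so Bernoulli reduces to P₁ + ½ρv₁² = P₂ + ½ρv₂².
P₁ − P₂ = ½·1000·(4.94² − 1.84²) = ½·1000·21.0 = 10500 Pa.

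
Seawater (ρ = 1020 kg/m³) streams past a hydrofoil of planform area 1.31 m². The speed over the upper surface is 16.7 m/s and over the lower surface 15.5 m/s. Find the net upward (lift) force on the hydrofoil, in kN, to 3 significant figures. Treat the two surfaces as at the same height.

F ≈ 25.8 kN

From P + ½ρv² = const at equal height, P_low − P_up = ½ρ(v_up² − v_low²).
ΔP = ½·1020·(16.7² − 15.5²) = 19700 Pa.
Lift = ΔP · A = 19700 × 1.31 = 25800 N.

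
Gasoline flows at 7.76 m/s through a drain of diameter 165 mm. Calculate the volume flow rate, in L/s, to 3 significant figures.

166 L/s

Q = A·v = 0.0214 m² × 7.76 m/s = 0.166 m³/s.
Converting: 0.166 m³/s × 1000 = 166 L/s.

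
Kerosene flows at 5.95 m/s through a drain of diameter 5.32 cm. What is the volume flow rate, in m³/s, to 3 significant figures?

Q = 0.0132 m³/s

Q = A·v = 0.00222 m² × 5.95 m/s = 0.0132 m³/s.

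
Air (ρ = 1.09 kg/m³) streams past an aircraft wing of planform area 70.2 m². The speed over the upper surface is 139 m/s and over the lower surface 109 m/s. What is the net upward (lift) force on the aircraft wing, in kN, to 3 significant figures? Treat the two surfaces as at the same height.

285 kN

With equal heights on the two surfaces, Bernoulli gives P_lower − P_upper = ½ρ(v_upper² − v_lower²).
ΔP = ½·1.09·(139² − 109²) = 4050 Pa.
Lift = ΔP · A = 4050 × 70.2 = 285000 N.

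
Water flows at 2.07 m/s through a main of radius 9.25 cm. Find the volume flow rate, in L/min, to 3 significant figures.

Q = A·v = 0.0269 m² × 2.07 m/s = 0.0556 m³/s.
Converting: 0.0556 m³/s × 60000 = 3340 L/min.

Q ≈ 3340 L/min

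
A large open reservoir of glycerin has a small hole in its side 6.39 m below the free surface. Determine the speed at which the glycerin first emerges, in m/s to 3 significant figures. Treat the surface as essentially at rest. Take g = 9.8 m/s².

v ≈ 11.2 m/s

Torricelli's result v = √(2gh) gives v = √(2·9.8·6.39) = 11.2 m/s.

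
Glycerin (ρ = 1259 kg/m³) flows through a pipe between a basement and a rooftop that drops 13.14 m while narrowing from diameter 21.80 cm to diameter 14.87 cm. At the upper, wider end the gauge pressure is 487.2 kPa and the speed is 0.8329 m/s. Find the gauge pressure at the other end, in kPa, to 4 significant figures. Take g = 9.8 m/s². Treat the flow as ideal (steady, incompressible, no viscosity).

The volume flow rate is constant, so v₂ = (A₁/A₂)v₁ = (373.3/173.7)·0.8329 = 1.790 m/s.
Bernoulli: P₁ + ½ρv₁² + ρg h₁ = P₂ + ½ρv₂² + ρg h₂, so P₂ = P₁ + ½ρ(v₁² − v₂²) − ρg(h₂ − h₁).
P₂ = 487200 + ½·1259·(0.8329² − 1.790²) − 1259·9.8·(−13.14) = 487200 + (-1581) − (-162100) = 647700 Pa.

647.7 kPa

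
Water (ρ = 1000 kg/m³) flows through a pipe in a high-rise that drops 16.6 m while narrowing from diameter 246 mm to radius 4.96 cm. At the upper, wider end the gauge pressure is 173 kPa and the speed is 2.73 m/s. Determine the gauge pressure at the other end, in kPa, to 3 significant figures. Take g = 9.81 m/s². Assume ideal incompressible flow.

The volume flow rate is constant, so v₂ = (A₁/A₂)v₁ = (475/77.3)·2.73 = 16.8 m/s.
Energy conservation along the streamline gives P₂ = P₁ − ½ρ(v₂² − v₁²) − ρg(h₂ − h₁).
P₂ = 173000 + ½·1000·(2.73² − 16.8²) − 1000·9.81·(−16.6) = 173000 + (-137000) − (-163000) = 199000 Pa.

P₂ ≈ 199 kPa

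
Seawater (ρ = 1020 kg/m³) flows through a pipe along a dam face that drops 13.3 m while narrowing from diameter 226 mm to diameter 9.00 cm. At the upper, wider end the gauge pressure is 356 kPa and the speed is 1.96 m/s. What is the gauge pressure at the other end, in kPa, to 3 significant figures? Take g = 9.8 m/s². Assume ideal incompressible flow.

Mass conservation (A₁v₁ = A₂v₂) gives v₂ = 1.96 × 401/63.6 = 12.4 m/s.
Energy conservation along the streamline gives P₂ = P₁ − ½ρ(v₂² − v₁²) − ρg(h₂ − h₁).
P₂ = 356000 + ½·1020·(1.96² − 12.4²) − 1020·9.8·(−13.3) = 356000 + (-75900) − (-133000) = 413000 Pa.

P₂ ≈ 413 kPa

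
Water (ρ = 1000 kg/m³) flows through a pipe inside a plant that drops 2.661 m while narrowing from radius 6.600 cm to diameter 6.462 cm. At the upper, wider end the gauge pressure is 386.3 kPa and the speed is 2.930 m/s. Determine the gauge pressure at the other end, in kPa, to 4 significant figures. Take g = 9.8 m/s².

P₂ ≈ 341.9 kPa

Continuity gives A₁v₁ = A₂v₂, so v₂ = (136.8 cm²)/(32.80 cm²) × 2.930 m/s = 12.23 m/s.
Bernoulli: P₁ + ½ρv₁² + ρg h₁ = P₂ + ½ρv₂² + ρg h₂, so P₂ = P₁ + ½ρ(v₁² − v₂²) − ρg(h₂ − h₁).
P₂ = 386300 + ½·1000·(2.930² − 12.23²) − 1000·9.8·(−2.661) = 386300 + (-70440) − (-26080) = 341900 Pa.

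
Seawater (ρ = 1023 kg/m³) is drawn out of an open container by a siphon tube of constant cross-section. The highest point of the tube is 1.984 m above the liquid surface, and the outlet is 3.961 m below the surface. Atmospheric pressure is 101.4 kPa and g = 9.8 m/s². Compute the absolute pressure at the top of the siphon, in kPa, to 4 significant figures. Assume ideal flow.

Bernoulli surface→outlet gives ½v² = g·h_out, so v = √(2·9.8·3.961) = 8.811 m/s.
The bore is uniform, so the speed at the crest is the same v. Bernoulli surface→crest: P_atm = P_top + ½ρv² + ρg·h_top.
P_top = 101400 − ½·1023·8.811² − 1023·9.8·1.984 = 41800 Pa.

P_top ≈ 41.80 kPa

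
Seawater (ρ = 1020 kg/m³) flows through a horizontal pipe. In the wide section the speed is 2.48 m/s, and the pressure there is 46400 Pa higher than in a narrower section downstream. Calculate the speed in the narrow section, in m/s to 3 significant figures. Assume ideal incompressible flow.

Horizontal Bernoulli: P₁ + ½ρv₁² = P₂ + ½ρv₂², so v₂² = v₁² + 2(P₁ − P₂)/ρ.
v₂ = √(2.48² + 2·46400/1020) = √(6.15 + 91.0) = 9.86 m/s.

9.86 m/s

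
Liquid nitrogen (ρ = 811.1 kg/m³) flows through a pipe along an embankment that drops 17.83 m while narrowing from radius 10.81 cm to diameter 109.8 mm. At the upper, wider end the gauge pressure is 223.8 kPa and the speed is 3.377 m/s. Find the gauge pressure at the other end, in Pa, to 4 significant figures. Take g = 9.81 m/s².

P₂ = 300800 Pa

Mass conservation (A₁v₁ = A₂v₂) gives v₂ = 3.377 × 367.1/94.69 = 13.09 m/s.
Applying Bernoulli between the two ends and solving for P₂: P₂ = P₁ + ½ρ(v₁² − v₂²) − ρgΔh.
P₂ = 223800 + ½·811.1·(3.377² − 13.09²) − 811.1·9.81·(−17.83) = 223800 + (-64900) − (-141900) = 300800 Pa.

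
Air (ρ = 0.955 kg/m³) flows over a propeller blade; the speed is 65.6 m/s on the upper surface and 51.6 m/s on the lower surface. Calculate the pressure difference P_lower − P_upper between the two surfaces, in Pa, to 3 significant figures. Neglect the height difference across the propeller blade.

The pressure is lower where the speed is higher: ΔP = ½ρ(v_up² − v_low²).
ΔP = ½·0.955·(65.6² − 51.6²) = 783 Pa.

ΔP ≈ 783 Pa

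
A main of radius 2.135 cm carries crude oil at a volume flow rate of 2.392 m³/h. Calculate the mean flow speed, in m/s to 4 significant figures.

v = 0.4640 m/s

Q = 2.392 m³/h = 0.0006644 m³/s.
v = Q/A = 0.0006644 / 0.001432 = 0.4640 m/s.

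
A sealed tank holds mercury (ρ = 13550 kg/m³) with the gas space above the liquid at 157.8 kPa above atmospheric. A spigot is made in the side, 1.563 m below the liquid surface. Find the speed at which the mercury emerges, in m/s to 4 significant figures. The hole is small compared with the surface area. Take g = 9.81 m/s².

Take point 1 at the surface (v₁ ≈ 0) and point 2 at the hole (at atmospheric pressure). Bernoulli: P₁ + ρg h = P_atm + ½ρv₂².
With P₁ − P_atm = 157800 Pa, v₂ = √(2gh + 2ΔP/ρ) = √(2·9.81·1.563 + 2·157800/13550) = 7.346 m/s.

v ≈ 7.346 m/s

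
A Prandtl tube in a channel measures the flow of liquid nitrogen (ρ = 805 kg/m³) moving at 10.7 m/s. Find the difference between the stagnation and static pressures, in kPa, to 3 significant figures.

The dynamic pressure equals the rise in static pressure at the stagnation point: ΔP = ½ρv².
ΔP = ½·805·10.7² = 46100 Pa.

ΔP = 46.1 kPa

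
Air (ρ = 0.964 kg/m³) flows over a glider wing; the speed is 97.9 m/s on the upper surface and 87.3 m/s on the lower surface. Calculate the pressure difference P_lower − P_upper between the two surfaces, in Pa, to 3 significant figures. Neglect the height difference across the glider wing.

Bernoulli (same height): P_lower − P_upper = ½ρ(v_upper² − v_lower²).
ΔP = ½·0.964·(97.9² − 87.3²) = 946 Pa.

ΔP ≈ 946 Pa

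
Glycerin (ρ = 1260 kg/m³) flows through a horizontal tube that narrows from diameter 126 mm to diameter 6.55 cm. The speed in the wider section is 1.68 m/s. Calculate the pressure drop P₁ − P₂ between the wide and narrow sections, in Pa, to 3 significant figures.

ΔP ≈ 22600 Pa

Continuity gives A₁v₁ = A₂v₂, so v₂ = (125 cm²)/(33.7 cm²) × 1.68 m/s = 6.22 m/s.
Bernoulli (h₁ = h₂): P₁ − P₂ = ½ρ(v₂² − v₁²).
P₁ − P₂ = ½·1260·(6.22² − 1.68²) = ½·1260·35.8 = 22600 Pa.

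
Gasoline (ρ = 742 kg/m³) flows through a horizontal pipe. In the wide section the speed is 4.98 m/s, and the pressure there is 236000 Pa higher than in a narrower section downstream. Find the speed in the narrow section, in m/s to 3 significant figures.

Along the level pipe P + ½ρv² is conserved, hence v₂² = v₁² + 2(P₁ − P₂)/ρ.
v₂ = √(4.98² + 2·236000/742) = √(24.8 + 636) = 25.7 m/s.

25.7 m/s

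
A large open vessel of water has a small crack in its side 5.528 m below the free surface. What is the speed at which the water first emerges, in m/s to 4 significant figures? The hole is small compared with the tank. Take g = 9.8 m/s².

v ≈ 10.41 m/s

Bernoulli from surface to hole (P equal, v_surface ≈ 0): v = √(2gh) = √(2×9.8×5.528) = 10.41 m/s.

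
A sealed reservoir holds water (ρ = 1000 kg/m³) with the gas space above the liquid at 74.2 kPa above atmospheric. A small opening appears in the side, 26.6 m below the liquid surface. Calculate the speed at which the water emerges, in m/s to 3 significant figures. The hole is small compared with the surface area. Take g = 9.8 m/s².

Take point 1 at the surface (v₁ ≈ 0) and point 2 at the hole (at atmospheric pressure). Bernoulli: P₁ + ρg h = P_atm + ½ρv₂².
With P₁ − P_atm = 74200 Pa, v₂ = √(2gh + 2ΔP/ρ) = √(2·9.8·26.6 + 2·74200/1000) = 25.9 m/s.

v ≈ 25.9 m/s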